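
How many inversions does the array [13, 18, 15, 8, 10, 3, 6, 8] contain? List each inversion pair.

Finding inversions in [13, 18, 15, 8, 10, 3, 6, 8]:

(0, 3): arr[0]=13 > arr[3]=8
(0, 4): arr[0]=13 > arr[4]=10
(0, 5): arr[0]=13 > arr[5]=3
(0, 6): arr[0]=13 > arr[6]=6
(0, 7): arr[0]=13 > arr[7]=8
(1, 2): arr[1]=18 > arr[2]=15
(1, 3): arr[1]=18 > arr[3]=8
(1, 4): arr[1]=18 > arr[4]=10
(1, 5): arr[1]=18 > arr[5]=3
(1, 6): arr[1]=18 > arr[6]=6
(1, 7): arr[1]=18 > arr[7]=8
(2, 3): arr[2]=15 > arr[3]=8
(2, 4): arr[2]=15 > arr[4]=10
(2, 5): arr[2]=15 > arr[5]=3
(2, 6): arr[2]=15 > arr[6]=6
(2, 7): arr[2]=15 > arr[7]=8
(3, 5): arr[3]=8 > arr[5]=3
(3, 6): arr[3]=8 > arr[6]=6
(4, 5): arr[4]=10 > arr[5]=3
(4, 6): arr[4]=10 > arr[6]=6
(4, 7): arr[4]=10 > arr[7]=8

Total inversions: 21

The array has 21 inversion(s): (0,3), (0,4), (0,5), (0,6), (0,7), (1,2), (1,3), (1,4), (1,5), (1,6), (1,7), (2,3), (2,4), (2,5), (2,6), (2,7), (3,5), (3,6), (4,5), (4,6), (4,7). Each pair (i,j) satisfies i < j and arr[i] > arr[j].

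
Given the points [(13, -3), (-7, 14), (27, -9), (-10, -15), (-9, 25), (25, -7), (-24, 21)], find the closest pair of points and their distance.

Computing all pairwise distances among 7 points:

d((13, -3), (-7, 14)) = 26.2488
d((13, -3), (27, -9)) = 15.2315
d((13, -3), (-10, -15)) = 25.9422
d((13, -3), (-9, 25)) = 35.609
d((13, -3), (25, -7)) = 12.6491
d((13, -3), (-24, 21)) = 44.1022
d((-7, 14), (27, -9)) = 41.0488
d((-7, 14), (-10, -15)) = 29.1548
d((-7, 14), (-9, 25)) = 11.1803
d((-7, 14), (25, -7)) = 38.2753
d((-7, 14), (-24, 21)) = 18.3848
d((27, -9), (-10, -15)) = 37.4833
d((27, -9), (-9, 25)) = 49.5177
d((27, -9), (25, -7)) = 2.8284 <-- minimum
d((27, -9), (-24, 21)) = 59.1692
d((-10, -15), (-9, 25)) = 40.0125
d((-10, -15), (25, -7)) = 35.9026
d((-10, -15), (-24, 21)) = 38.6264
d((-9, 25), (25, -7)) = 46.6905
d((-9, 25), (-24, 21)) = 15.5242
d((25, -7), (-24, 21)) = 56.4358

Closest pair: (27, -9) and (25, -7) with distance 2.8284

The closest pair is (27, -9) and (25, -7) with Euclidean distance 2.8284. For 7 points, brute-force pairwise comparison is shown above. For large n, the divide-and-conquer algorithm (sort by x, recurse on halves, check the dividing strip) achieves O(n log n).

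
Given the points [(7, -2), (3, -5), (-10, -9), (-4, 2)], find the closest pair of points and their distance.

Computing all pairwise distances among 4 points:

d((7, -2), (3, -5)) = 5.0 <-- minimum
d((7, -2), (-10, -9)) = 18.3848
d((7, -2), (-4, 2)) = 11.7047
d((3, -5), (-10, -9)) = 13.6015
d((3, -5), (-4, 2)) = 9.8995
d((-10, -9), (-4, 2)) = 12.53

Closest pair: (7, -2) and (3, -5) with distance 5.0

The closest pair is (7, -2) and (3, -5) with Euclidean distance 5.0. For 4 points, brute-force pairwise comparison is shown above. For large n, the divide-and-conquer algorithm (sort by x, recurse on halves, check the dividing strip) achieves O(n log n).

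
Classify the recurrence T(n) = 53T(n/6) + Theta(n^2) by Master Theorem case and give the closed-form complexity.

Master Theorem for T(n) = 53T(n/6) + O(n^2):

a = 53, b = 6, c = 2
log_b(a) = log_6(53) = 2.2159

Case 1: c = 2 < log_6(53) = 2.2159
T(n) = O(n^(log_6 53))

For T(n) = 53T(n/6) + O(n^2): log_6(53) = 2.2159. This is Case 1 of the Master Theorem (c < log_b(a), work dominated by leaves), giving O(n^(log_6 53)).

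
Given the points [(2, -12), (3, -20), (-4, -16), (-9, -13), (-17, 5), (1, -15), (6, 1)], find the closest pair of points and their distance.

Computing all pairwise distances among 7 points:

d((2, -12), (3, -20)) = 8.0623
d((2, -12), (-4, -16)) = 7.2111
d((2, -12), (-9, -13)) = 11.0454
d((2, -12), (-17, 5)) = 25.4951
d((2, -12), (1, -15)) = 3.1623 <-- minimum
d((2, -12), (6, 1)) = 13.6015
d((3, -20), (-4, -16)) = 8.0623
d((3, -20), (-9, -13)) = 13.8924
d((3, -20), (-17, 5)) = 32.0156
d((3, -20), (1, -15)) = 5.3852
d((3, -20), (6, 1)) = 21.2132
d((-4, -16), (-9, -13)) = 5.831
d((-4, -16), (-17, 5)) = 24.6982
d((-4, -16), (1, -15)) = 5.099
d((-4, -16), (6, 1)) = 19.7231
d((-9, -13), (-17, 5)) = 19.6977
d((-9, -13), (1, -15)) = 10.198
d((-9, -13), (6, 1)) = 20.5183
d((-17, 5), (1, -15)) = 26.9072
d((-17, 5), (6, 1)) = 23.3452
d((1, -15), (6, 1)) = 16.7631

Closest pair: (2, -12) and (1, -15) with distance 3.1623

The closest pair is (2, -12) and (1, -15) with Euclidean distance 3.1623. For 7 points, brute-force pairwise comparison is shown above. For large n, the divide-and-conquer algorithm (sort by x, recurse on halves, check the dividing strip) achieves O(n log n).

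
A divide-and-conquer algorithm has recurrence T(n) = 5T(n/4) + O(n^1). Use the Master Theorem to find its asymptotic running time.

Master Theorem for T(n) = 5T(n/4) + O(n^1):

a = 5, b = 4, c = 1
log_b(a) = log_4(5) = 1.1610

Case 1: c = 1 < log_4(5) = 1.1610
T(n) = O(n^(log_4 5))

For T(n) = 5T(n/4) + O(n^1): log_4(5) = 1.1610. This is Case 1 of the Master Theorem (c < log_b(a), work dominated by leaves), giving O(n^(log_4 5)).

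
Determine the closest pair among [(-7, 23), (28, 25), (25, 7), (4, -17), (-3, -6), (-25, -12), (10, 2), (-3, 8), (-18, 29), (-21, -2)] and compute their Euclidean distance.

Computing all pairwise distances among 10 points:

d((-7, 23), (28, 25)) = 35.0571
d((-7, 23), (25, 7)) = 35.7771
d((-7, 23), (4, -17)) = 41.4849
d((-7, 23), (-3, -6)) = 29.2746
d((-7, 23), (-25, -12)) = 39.3573
d((-7, 23), (10, 2)) = 27.0185
d((-7, 23), (-3, 8)) = 15.5242
d((-7, 23), (-18, 29)) = 12.53
d((-7, 23), (-21, -2)) = 28.6531
d((28, 25), (25, 7)) = 18.2483
d((28, 25), (4, -17)) = 48.3735
d((28, 25), (-3, -6)) = 43.8406
d((28, 25), (-25, -12)) = 64.6375
d((28, 25), (10, 2)) = 29.2062
d((28, 25), (-3, 8)) = 35.3553
d((28, 25), (-18, 29)) = 46.1736
d((28, 25), (-21, -2)) = 55.9464
d((25, 7), (4, -17)) = 31.8904
d((25, 7), (-3, -6)) = 30.8707
d((25, 7), (-25, -12)) = 53.4883
d((25, 7), (10, 2)) = 15.8114
d((25, 7), (-3, 8)) = 28.0179
d((25, 7), (-18, 29)) = 48.3011
d((25, 7), (-21, -2)) = 46.8722
d((4, -17), (-3, -6)) = 13.0384
d((4, -17), (-25, -12)) = 29.4279
d((4, -17), (10, 2)) = 19.9249
d((4, -17), (-3, 8)) = 25.9615
d((4, -17), (-18, 29)) = 50.9902
d((4, -17), (-21, -2)) = 29.1548
d((-3, -6), (-25, -12)) = 22.8035
d((-3, -6), (10, 2)) = 15.2643
d((-3, -6), (-3, 8)) = 14.0
d((-3, -6), (-18, 29)) = 38.0789
d((-3, -6), (-21, -2)) = 18.4391
d((-25, -12), (10, 2)) = 37.6962
d((-25, -12), (-3, 8)) = 29.7321
d((-25, -12), (-18, 29)) = 41.5933
d((-25, -12), (-21, -2)) = 10.7703 <-- minimum
d((10, 2), (-3, 8)) = 14.3178
d((10, 2), (-18, 29)) = 38.8973
d((10, 2), (-21, -2)) = 31.257
d((-3, 8), (-18, 29)) = 25.807
d((-3, 8), (-21, -2)) = 20.5913
d((-18, 29), (-21, -2)) = 31.1448

Closest pair: (-25, -12) and (-21, -2) with distance 10.7703

The closest pair is (-25, -12) and (-21, -2) with Euclidean distance 10.7703. For 10 points, brute-force pairwise comparison is shown above. For large n, the divide-and-conquer algorithm (sort by x, recurse on halves, check the dividing strip) achieves O(n log n).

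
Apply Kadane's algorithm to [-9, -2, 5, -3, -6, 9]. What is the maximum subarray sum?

Using Kadane's algorithm on [-9, -2, 5, -3, -6, 9]:

Scanning through the array:
Position 1 (value -2): max_ending_here = -2, max_so_far = -2
Position 2 (value 5): max_ending_here = 5, max_so_far = 5
Position 3 (value -3): max_ending_here = 2, max_so_far = 5
Position 4 (value -6): max_ending_here = -4, max_so_far = 5
Position 5 (value 9): max_ending_here = 9, max_so_far = 9

Maximum subarray: [9]
Maximum sum: 9

The maximum subarray is [9] with sum 9. This subarray runs from index 5 to index 5.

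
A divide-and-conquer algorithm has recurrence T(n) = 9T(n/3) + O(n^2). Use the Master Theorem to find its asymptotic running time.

Master Theorem for T(n) = 9T(n/3) + O(n^2):

a = 9, b = 3, c = 2
log_b(a) = log_3(9) = 2.0000

Case 2: c = 2 = log_3(9) = 2.0000
T(n) = O(n^2 log n) = O(n^2 log n)

For T(n) = 9T(n/3) + O(n^2): log_3(9) = 2.0000. This is Case 2 of the Master Theorem (c = log_b(a), equal work at all levels), giving O(n^2 log n).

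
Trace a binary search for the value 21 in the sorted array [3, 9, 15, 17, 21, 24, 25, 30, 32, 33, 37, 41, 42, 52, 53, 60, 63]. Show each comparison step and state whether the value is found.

Binary search for 21 in [3, 9, 15, 17, 21, 24, 25, 30, 32, 33, 37, 41, 42, 52, 53, 60, 63]:

lo=0, hi=16, mid=8, arr[mid]=32 -> 32 > 21, search left half
lo=0, hi=7, mid=3, arr[mid]=17 -> 17 < 21, search right half
lo=4, hi=7, mid=5, arr[mid]=24 -> 24 > 21, search left half
lo=4, hi=4, mid=4, arr[mid]=21 -> Found target at index 4!

Binary search finds 21 at index 4 after 4 comparisons. The search repeatedly halves the search space by comparing with the middle element.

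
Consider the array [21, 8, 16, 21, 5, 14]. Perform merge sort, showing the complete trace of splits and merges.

Merge sort trace:

Split: [21, 8, 16, 21, 5, 14] -> [21, 8, 16] and [21, 5, 14]
  Split: [21, 8, 16] -> [21] and [8, 16]
    Split: [8, 16] -> [8] and [16]
    Merge: [8] + [16] -> [8, 16]
  Merge: [21] + [8, 16] -> [8, 16, 21]
  Split: [21, 5, 14] -> [21] and [5, 14]
    Split: [5, 14] -> [5] and [14]
    Merge: [5] + [14] -> [5, 14]
  Merge: [21] + [5, 14] -> [5, 14, 21]
Merge: [8, 16, 21] + [5, 14, 21] -> [5, 8, 14, 16, 21, 21]

Final sorted array: [5, 8, 14, 16, 21, 21]

The merge sort proceeds by recursively splitting the array and merging sorted halves.
After all merges, the sorted array is [5, 8, 14, 16, 21, 21].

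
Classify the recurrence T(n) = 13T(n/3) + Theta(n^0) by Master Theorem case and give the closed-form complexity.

Master Theorem for T(n) = 13T(n/3) + O(n^0):

a = 13, b = 3, c = 0
log_b(a) = log_3(13) = 2.3347

Case 1: c = 0 < log_3(13) = 2.3347
T(n) = O(n^(log_3 13))

For T(n) = 13T(n/3) + O(n^0): log_3(13) = 2.3347. This is Case 1 of the Master Theorem (c < log_b(a), work dominated by leaves), giving O(n^(log_3 13)).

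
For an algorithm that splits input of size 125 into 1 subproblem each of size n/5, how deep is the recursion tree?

For divide and conquer with division factor 5:

Problem sizes at each level:
Level 0: 125
Level 1: 25
Level 2: 5
Level 3: 1

The root is level 0 and the size-1 base case is level 3 (the tree spans levels 0 through 3, i.e. 4 levels counting the root), so the depth is the number of divisions: log_5(125) = 3

The recursion tree depth is log_5(125) = 3. At each level, the problem size is divided by 5, so it takes 3 divisions to reduce to a base case of size 1. The algorithm makes 1 recursive call at each level.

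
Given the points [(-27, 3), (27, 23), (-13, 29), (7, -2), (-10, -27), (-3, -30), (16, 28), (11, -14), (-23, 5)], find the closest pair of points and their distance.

Computing all pairwise distances among 9 points:

d((-27, 3), (27, 23)) = 57.5847
d((-27, 3), (-13, 29)) = 29.5296
d((-27, 3), (7, -2)) = 34.3657
d((-27, 3), (-10, -27)) = 34.4819
d((-27, 3), (-3, -30)) = 40.8044
d((-27, 3), (16, 28)) = 49.7393
d((-27, 3), (11, -14)) = 41.6293
d((-27, 3), (-23, 5)) = 4.4721 <-- minimum
d((27, 23), (-13, 29)) = 40.4475
d((27, 23), (7, -2)) = 32.0156
d((27, 23), (-10, -27)) = 62.2013
d((27, 23), (-3, -30)) = 60.9016
d((27, 23), (16, 28)) = 12.083
d((27, 23), (11, -14)) = 40.3113
d((27, 23), (-23, 5)) = 53.1413
d((-13, 29), (7, -2)) = 36.8917
d((-13, 29), (-10, -27)) = 56.0803
d((-13, 29), (-3, -30)) = 59.8415
d((-13, 29), (16, 28)) = 29.0172
d((-13, 29), (11, -14)) = 49.2443
d((-13, 29), (-23, 5)) = 26.0
d((7, -2), (-10, -27)) = 30.2324
d((7, -2), (-3, -30)) = 29.7321
d((7, -2), (16, 28)) = 31.3209
d((7, -2), (11, -14)) = 12.6491
d((7, -2), (-23, 5)) = 30.8058
d((-10, -27), (-3, -30)) = 7.6158
d((-10, -27), (16, 28)) = 60.8358
d((-10, -27), (11, -14)) = 24.6982
d((-10, -27), (-23, 5)) = 34.5398
d((-3, -30), (16, 28)) = 61.0328
d((-3, -30), (11, -14)) = 21.2603
d((-3, -30), (-23, 5)) = 40.3113
d((16, 28), (11, -14)) = 42.2966
d((16, 28), (-23, 5)) = 45.2769
d((11, -14), (-23, 5)) = 38.9487

Closest pair: (-27, 3) and (-23, 5) with distance 4.4721

The closest pair is (-27, 3) and (-23, 5) with Euclidean distance 4.4721. For 9 points, brute-force pairwise comparison is shown above. For large n, the divide-and-conquer algorithm (sort by x, recurse on halves, check the dividing strip) achieves O(n log n).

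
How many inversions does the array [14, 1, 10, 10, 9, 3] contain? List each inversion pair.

Finding inversions in [14, 1, 10, 10, 9, 3]:

(0, 1): arr[0]=14 > arr[1]=1
(0, 2): arr[0]=14 > arr[2]=10
(0, 3): arr[0]=14 > arr[3]=10
(0, 4): arr[0]=14 > arr[4]=9
(0, 5): arr[0]=14 > arr[5]=3
(2, 4): arr[2]=10 > arr[4]=9
(2, 5): arr[2]=10 > arr[5]=3
(3, 4): arr[3]=10 > arr[4]=9
(3, 5): arr[3]=10 > arr[5]=3
(4, 5): arr[4]=9 > arr[5]=3

Total inversions: 10

The array has 10 inversion(s): (0,1), (0,2), (0,3), (0,4), (0,5), (2,4), (2,5), (3,4), (3,5), (4,5). Each pair (i,j) satisfies i < j and arr[i] > arr[j].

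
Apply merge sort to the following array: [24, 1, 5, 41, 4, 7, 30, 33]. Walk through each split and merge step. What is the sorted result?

Merge sort trace:

Split: [24, 1, 5, 41, 4, 7, 30, 33] -> [24, 1, 5, 41] and [4, 7, 30, 33]
  Split: [24, 1, 5, 41] -> [24, 1] and [5, 41]
    Split: [24, 1] -> [24] and [1]
    Merge: [24] + [1] -> [1, 24]
    Split: [5, 41] -> [5] and [41]
    Merge: [5] + [41] -> [5, 41]
  Merge: [1, 24] + [5, 41] -> [1, 5, 24, 41]
  Split: [4, 7, 30, 33] -> [4, 7] and [30, 33]
    Split: [4, 7] -> [4] and [7]
    Merge: [4] + [7] -> [4, 7]
    Split: [30, 33] -> [30] and [33]
    Merge: [30] + [33] -> [30, 33]
  Merge: [4, 7] + [30, 33] -> [4, 7, 30, 33]
Merge: [1, 5, 24, 41] + [4, 7, 30, 33] -> [1, 4, 5, 7, 24, 30, 33, 41]

Final sorted array: [1, 4, 5, 7, 24, 30, 33, 41]

The merge sort proceeds by recursively splitting the array and merging sorted halves.
After all merges, the sorted array is [1, 4, 5, 7, 24, 30, 33, 41].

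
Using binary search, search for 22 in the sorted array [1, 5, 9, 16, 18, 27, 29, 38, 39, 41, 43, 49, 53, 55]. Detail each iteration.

Binary search for 22 in [1, 5, 9, 16, 18, 27, 29, 38, 39, 41, 43, 49, 53, 55]:

lo=0, hi=13, mid=6, arr[mid]=29 -> 29 > 22, search left half
lo=0, hi=5, mid=2, arr[mid]=9 -> 9 < 22, search right half
lo=3, hi=5, mid=4, arr[mid]=18 -> 18 < 22, search right half
lo=5, hi=5, mid=5, arr[mid]=27 -> 27 > 22, search left half
lo=5 > hi=4, target 22 not found

Binary search determines that 22 is not in the array after 4 comparisons. The search space was exhausted without finding the target.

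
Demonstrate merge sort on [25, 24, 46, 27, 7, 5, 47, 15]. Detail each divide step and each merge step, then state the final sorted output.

Merge sort trace:

Split: [25, 24, 46, 27, 7, 5, 47, 15] -> [25, 24, 46, 27] and [7, 5, 47, 15]
  Split: [25, 24, 46, 27] -> [25, 24] and [46, 27]
    Split: [25, 24] -> [25] and [24]
    Merge: [25] + [24] -> [24, 25]
    Split: [46, 27] -> [46] and [27]
    Merge: [46] + [27] -> [27, 46]
  Merge: [24, 25] + [27, 46] -> [24, 25, 27, 46]
  Split: [7, 5, 47, 15] -> [7, 5] and [47, 15]
    Split: [7, 5] -> [7] and [5]
    Merge: [7] + [5] -> [5, 7]
    Split: [47, 15] -> [47] and [15]
    Merge: [47] + [15] -> [15, 47]
  Merge: [5, 7] + [15, 47] -> [5, 7, 15, 47]
Merge: [24, 25, 27, 46] + [5, 7, 15, 47] -> [5, 7, 15, 24, 25, 27, 46, 47]

Final sorted array: [5, 7, 15, 24, 25, 27, 46, 47]

The merge sort proceeds by recursively splitting the array and merging sorted halves.
After all merges, the sorted array is [5, 7, 15, 24, 25, 27, 46, 47].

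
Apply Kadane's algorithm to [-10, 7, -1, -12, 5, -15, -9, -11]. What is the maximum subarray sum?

Using Kadane's algorithm on [-10, 7, -1, -12, 5, -15, -9, -11]:

Scanning through the array:
Position 1 (value 7): max_ending_here = 7, max_so_far = 7
Position 2 (value -1): max_ending_here = 6, max_so_far = 7
Position 3 (value -12): max_ending_here = -6, max_so_far = 7
Position 4 (value 5): max_ending_here = 5, max_so_far = 7
Position 5 (value -15): max_ending_here = -10, max_so_far = 7
Position 6 (value -9): max_ending_here = -9, max_so_far = 7
Position 7 (value -11): max_ending_here = -11, max_so_far = 7

Maximum subarray: [7]
Maximum sum: 7

The maximum subarray is [7] with sum 7. This subarray runs from index 1 to index 1.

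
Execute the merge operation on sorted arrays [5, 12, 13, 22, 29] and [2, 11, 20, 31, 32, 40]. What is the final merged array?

Merging process:

Compare 5 vs 2: take 2 from right. Merged: [2]
Compare 5 vs 11: take 5 from left. Merged: [2, 5]
Compare 12 vs 11: take 11 from right. Merged: [2, 5, 11]
Compare 12 vs 20: take 12 from left. Merged: [2, 5, 11, 12]
Compare 13 vs 20: take 13 from left. Merged: [2, 5, 11, 12, 13]
Compare 22 vs 20: take 20 from right. Merged: [2, 5, 11, 12, 13, 20]
Compare 22 vs 31: take 22 from left. Merged: [2, 5, 11, 12, 13, 20, 22]
Compare 29 vs 31: take 29 from left. Merged: [2, 5, 11, 12, 13, 20, 22, 29]
Append remaining from right: [31, 32, 40]. Merged: [2, 5, 11, 12, 13, 20, 22, 29, 31, 32, 40]

Final merged array: [2, 5, 11, 12, 13, 20, 22, 29, 31, 32, 40]
Total comparisons: 8

The merged array is [2, 5, 11, 12, 13, 20, 22, 29, 31, 32, 40], requiring 8 comparisons. The merge step runs in O(n) time where n is the total number of elements.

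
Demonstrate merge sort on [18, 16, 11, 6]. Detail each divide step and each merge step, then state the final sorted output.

Merge sort trace:

Split: [18, 16, 11, 6] -> [18, 16] and [11, 6]
  Split: [18, 16] -> [18] and [16]
  Merge: [18] + [16] -> [16, 18]
  Split: [11, 6] -> [11] and [6]
  Merge: [11] + [6] -> [6, 11]
Merge: [16, 18] + [6, 11] -> [6, 11, 16, 18]

Final sorted array: [6, 11, 16, 18]

The merge sort proceeds by recursively splitting the array and merging sorted halves.
After all merges, the sorted array is [6, 11, 16, 18].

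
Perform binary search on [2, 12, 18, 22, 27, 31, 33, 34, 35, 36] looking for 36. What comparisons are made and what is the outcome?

Binary search for 36 in [2, 12, 18, 22, 27, 31, 33, 34, 35, 36]:

lo=0, hi=9, mid=4, arr[mid]=27 -> 27 < 36, search right half
lo=5, hi=9, mid=7, arr[mid]=34 -> 34 < 36, search right half
lo=8, hi=9, mid=8, arr[mid]=35 -> 35 < 36, search right half
lo=9, hi=9, mid=9, arr[mid]=36 -> Found target at index 9!

Binary search finds 36 at index 9 after 4 comparisons. The search repeatedly halves the search space by comparing with the middle element.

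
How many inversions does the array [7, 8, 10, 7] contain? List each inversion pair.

Finding inversions in [7, 8, 10, 7]:

(1, 3): arr[1]=8 > arr[3]=7
(2, 3): arr[2]=10 > arr[3]=7

Total inversions: 2

The array has 2 inversion(s): (1,3), (2,3). Each pair (i,j) satisfies i < j and arr[i] > arr[j].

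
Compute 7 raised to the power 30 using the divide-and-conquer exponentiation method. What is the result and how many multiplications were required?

Computing 7^30 by squaring (build up from 7^1; each line after the first costs one multiplication):

7^1 = 7
7^2 = (7^1)^2 = 7^2 = 49
7^3 = 7 * 7^2 = 7 * 49 = 343
7^6 = (7^3)^2 = 343^2 = 117649
7^7 = 7 * 7^6 = 7 * 117649 = 823543
7^14 = (7^7)^2 = 823543^2 = 678223072849
7^15 = 7 * 7^14 = 7 * 678223072849 = 4747561509943
7^30 = (7^15)^2 = 4747561509943^2 = 22539340290692258087863249

Result: 22539340290692258087863249
Multiplications needed: 7 (7 lines after 7^1)

7^30 = 22539340290692258087863249. Using exponentiation by squaring, this requires 7 multiplications. The key idea: if the exponent is even, square the half-power; if odd, multiply by the base once.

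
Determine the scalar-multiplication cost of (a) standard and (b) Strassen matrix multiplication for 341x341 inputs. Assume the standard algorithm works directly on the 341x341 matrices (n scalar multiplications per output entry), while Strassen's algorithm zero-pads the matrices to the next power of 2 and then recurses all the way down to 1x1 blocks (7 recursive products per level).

Matrix multiplication for 341x341 matrices:

Strassen's algorithm requires power-of-2 dimensions. Pad 341x341 to 512x512 (next power of 2).

Standard algorithm: 341^3 = 39651821 multiplications
Strassen's algorithm: 7^(log2(512)) = 7^9 = 40353607 multiplications
Difference: 39651821 - 40353607 = -701786 (Strassen uses MORE here due to padding overhead — for small or just-over-power-of-2 n, padding can outweigh the per-level savings)

Standard: 39651821 multiplications (341^3). Strassen: 40353607 multiplications (7^9, after padding to 512x512). Strassen reduces 8 recursive multiplications to 7 at each level.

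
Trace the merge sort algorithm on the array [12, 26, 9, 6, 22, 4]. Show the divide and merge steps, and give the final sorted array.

Merge sort trace:

Split: [12, 26, 9, 6, 22, 4] -> [12, 26, 9] and [6, 22, 4]
  Split: [12, 26, 9] -> [12] and [26, 9]
    Split: [26, 9] -> [26] and [9]
    Merge: [26] + [9] -> [9, 26]
  Merge: [12] + [9, 26] -> [9, 12, 26]
  Split: [6, 22, 4] -> [6] and [22, 4]
    Split: [22, 4] -> [22] and [4]
    Merge: [22] + [4] -> [4, 22]
  Merge: [6] + [4, 22] -> [4, 6, 22]
Merge: [9, 12, 26] + [4, 6, 22] -> [4, 6, 9, 12, 22, 26]

Final sorted array: [4, 6, 9, 12, 22, 26]

The merge sort proceeds by recursively splitting the array and merging sorted halves.
After all merges, the sorted array is [4, 6, 9, 12, 22, 26].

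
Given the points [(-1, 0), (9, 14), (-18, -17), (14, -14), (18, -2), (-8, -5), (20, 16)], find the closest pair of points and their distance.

Computing all pairwise distances among 7 points:

d((-1, 0), (9, 14)) = 17.2047
d((-1, 0), (-18, -17)) = 24.0416
d((-1, 0), (14, -14)) = 20.5183
d((-1, 0), (18, -2)) = 19.105
d((-1, 0), (-8, -5)) = 8.6023 <-- minimum
d((-1, 0), (20, 16)) = 26.4008
d((9, 14), (-18, -17)) = 41.1096
d((9, 14), (14, -14)) = 28.4429
d((9, 14), (18, -2)) = 18.3576
d((9, 14), (-8, -5)) = 25.4951
d((9, 14), (20, 16)) = 11.1803
d((-18, -17), (14, -14)) = 32.1403
d((-18, -17), (18, -2)) = 39.0
d((-18, -17), (-8, -5)) = 15.6205
d((-18, -17), (20, 16)) = 50.3289
d((14, -14), (18, -2)) = 12.6491
d((14, -14), (-8, -5)) = 23.7697
d((14, -14), (20, 16)) = 30.5941
d((18, -2), (-8, -5)) = 26.1725
d((18, -2), (20, 16)) = 18.1108
d((-8, -5), (20, 16)) = 35.0

Closest pair: (-1, 0) and (-8, -5) with distance 8.6023

The closest pair is (-1, 0) and (-8, -5) with Euclidean distance 8.6023. For 7 points, brute-force pairwise comparison is shown above. For large n, the divide-and-conquer algorithm (sort by x, recurse on halves, check the dividing strip) achieves O(n log n).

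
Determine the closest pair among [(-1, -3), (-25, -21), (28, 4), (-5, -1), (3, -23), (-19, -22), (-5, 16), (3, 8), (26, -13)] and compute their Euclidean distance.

Computing all pairwise distances among 9 points:

d((-1, -3), (-25, -21)) = 30.0
d((-1, -3), (28, 4)) = 29.8329
d((-1, -3), (-5, -1)) = 4.4721 <-- minimum
d((-1, -3), (3, -23)) = 20.3961
d((-1, -3), (-19, -22)) = 26.1725
d((-1, -3), (-5, 16)) = 19.4165
d((-1, -3), (3, 8)) = 11.7047
d((-1, -3), (26, -13)) = 28.7924
d((-25, -21), (28, 4)) = 58.6003
d((-25, -21), (-5, -1)) = 28.2843
d((-25, -21), (3, -23)) = 28.0713
d((-25, -21), (-19, -22)) = 6.0828
d((-25, -21), (-5, 16)) = 42.0595
d((-25, -21), (3, 8)) = 40.3113
d((-25, -21), (26, -13)) = 51.6236
d((28, 4), (-5, -1)) = 33.3766
d((28, 4), (3, -23)) = 36.7967
d((28, 4), (-19, -22)) = 53.7122
d((28, 4), (-5, 16)) = 35.1141
d((28, 4), (3, 8)) = 25.318
d((28, 4), (26, -13)) = 17.1172
d((-5, -1), (3, -23)) = 23.4094
d((-5, -1), (-19, -22)) = 25.2389
d((-5, -1), (-5, 16)) = 17.0
d((-5, -1), (3, 8)) = 12.0416
d((-5, -1), (26, -13)) = 33.2415
d((3, -23), (-19, -22)) = 22.0227
d((3, -23), (-5, 16)) = 39.8121
d((3, -23), (3, 8)) = 31.0
d((3, -23), (26, -13)) = 25.0799
d((-19, -22), (-5, 16)) = 40.4969
d((-19, -22), (3, 8)) = 37.2022
d((-19, -22), (26, -13)) = 45.8912
d((-5, 16), (3, 8)) = 11.3137
d((-5, 16), (26, -13)) = 42.45
d((3, 8), (26, -13)) = 31.1448

Closest pair: (-1, -3) and (-5, -1) with distance 4.4721

The closest pair is (-1, -3) and (-5, -1) with Euclidean distance 4.4721. For 9 points, brute-force pairwise comparison is shown above. For large n, the divide-and-conquer algorithm (sort by x, recurse on halves, check the dividing strip) achieves O(n log n).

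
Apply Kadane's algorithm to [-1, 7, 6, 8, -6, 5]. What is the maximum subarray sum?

Using Kadane's algorithm on [-1, 7, 6, 8, -6, 5]:

Scanning through the array:
Position 1 (value 7): max_ending_here = 7, max_so_far = 7
Position 2 (value 6): max_ending_here = 13, max_so_far = 13
Position 3 (value 8): max_ending_here = 21, max_so_far = 21
Position 4 (value -6): max_ending_here = 15, max_so_far = 21
Position 5 (value 5): max_ending_here = 20, max_so_far = 21

Maximum subarray: [7, 6, 8]
Maximum sum: 21

The maximum subarray is [7, 6, 8] with sum 21. This subarray runs from index 1 to index 3.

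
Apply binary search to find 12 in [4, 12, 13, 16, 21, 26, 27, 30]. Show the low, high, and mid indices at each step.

Binary search for 12 in [4, 12, 13, 16, 21, 26, 27, 30]:

lo=0, hi=7, mid=3, arr[mid]=16 -> 16 > 12, search left half
lo=0, hi=2, mid=1, arr[mid]=12 -> Found target at index 1!

Binary search finds 12 at index 1 after 2 comparisons. The search repeatedly halves the search space by comparing with the middle element.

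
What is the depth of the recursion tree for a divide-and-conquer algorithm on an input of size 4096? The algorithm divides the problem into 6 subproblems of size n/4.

For divide and conquer with division factor 4:

Problem sizes at each level:
Level 0: 4096
Level 1: 1024
Level 2: 256
Level 3: 64
Level 4: 16
Level 5: 4
Level 6: 1

The root is level 0 and the size-1 base case is level 6 (the tree spans levels 0 through 6, i.e. 7 levels counting the root), so the depth is the number of divisions: log_4(4096) = 6

The recursion tree depth is log_4(4096) = 6. At each level, the problem size is divided by 4, so it takes 6 divisions to reduce to a base case of size 1. The algorithm makes 6 recursive calls at each level.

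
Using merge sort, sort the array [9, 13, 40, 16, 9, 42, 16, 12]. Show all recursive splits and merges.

Merge sort trace:

Split: [9, 13, 40, 16, 9, 42, 16, 12] -> [9, 13, 40, 16] and [9, 42, 16, 12]
  Split: [9, 13, 40, 16] -> [9, 13] and [40, 16]
    Split: [9, 13] -> [9] and [13]
    Merge: [9] + [13] -> [9, 13]
    Split: [40, 16] -> [40] and [16]
    Merge: [40] + [16] -> [16, 40]
  Merge: [9, 13] + [16, 40] -> [9, 13, 16, 40]
  Split: [9, 42, 16, 12] -> [9, 42] and [16, 12]
    Split: [9, 42] -> [9] and [42]
    Merge: [9] + [42] -> [9, 42]
    Split: [16, 12] -> [16] and [12]
    Merge: [16] + [12] -> [12, 16]
  Merge: [9, 42] + [12, 16] -> [9, 12, 16, 42]
Merge: [9, 13, 16, 40] + [9, 12, 16, 42] -> [9, 9, 12, 13, 16, 16, 40, 42]

Final sorted array: [9, 9, 12, 13, 16, 16, 40, 42]

The merge sort proceeds by recursively splitting the array and merging sorted halves.
After all merges, the sorted array is [9, 9, 12, 13, 16, 16, 40, 42].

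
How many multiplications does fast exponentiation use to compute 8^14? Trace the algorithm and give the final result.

Computing 8^14 by squaring (build up from 8^1; each line after the first costs one multiplication):

8^1 = 8
8^2 = (8^1)^2 = 8^2 = 64
8^3 = 8 * 8^2 = 8 * 64 = 512
8^6 = (8^3)^2 = 512^2 = 262144
8^7 = 8 * 8^6 = 8 * 262144 = 2097152
8^14 = (8^7)^2 = 2097152^2 = 4398046511104

Result: 4398046511104
Multiplications needed: 5 (5 lines after 8^1)

8^14 = 4398046511104. Using exponentiation by squaring, this requires 5 multiplications. The key idea: if the exponent is even, square the half-power; if odd, multiply by the base once.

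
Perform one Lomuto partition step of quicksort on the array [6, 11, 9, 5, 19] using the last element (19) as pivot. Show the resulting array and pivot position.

Lomuto partition with pivot = 19:

Initial array: [6, 11, 9, 5, 19]

arr[0]=6 <= 19: swap with position 0, array becomes [6, 11, 9, 5, 19]
arr[1]=11 <= 19: swap with position 1, array becomes [6, 11, 9, 5, 19]
arr[2]=9 <= 19: swap with position 2, array becomes [6, 11, 9, 5, 19]
arr[3]=5 <= 19: swap with position 3, array becomes [6, 11, 9, 5, 19]

Place pivot at position 4: [6, 11, 9, 5, 19]
Pivot position: 4

After partitioning with pivot 19, the array becomes [6, 11, 9, 5, 19]. The pivot is placed at index 4. All elements to the left of the pivot are <= 19, and all elements to the right are > 19.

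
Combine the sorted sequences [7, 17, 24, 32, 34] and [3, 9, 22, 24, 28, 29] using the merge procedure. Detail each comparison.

Merging process:

Compare 7 vs 3: take 3 from right. Merged: [3]
Compare 7 vs 9: take 7 from left. Merged: [3, 7]
Compare 17 vs 9: take 9 from right. Merged: [3, 7, 9]
Compare 17 vs 22: take 17 from left. Merged: [3, 7, 9, 17]
Compare 24 vs 22: take 22 from right. Merged: [3, 7, 9, 17, 22]
Compare 24 vs 24: take 24 from left. Merged: [3, 7, 9, 17, 22, 24]
Compare 32 vs 24: take 24 from right. Merged: [3, 7, 9, 17, 22, 24, 24]
Compare 32 vs 28: take 28 from right. Merged: [3, 7, 9, 17, 22, 24, 24, 28]
Compare 32 vs 29: take 29 from right. Merged: [3, 7, 9, 17, 22, 24, 24, 28, 29]
Append remaining from left: [32, 34]. Merged: [3, 7, 9, 17, 22, 24, 24, 28, 29, 32, 34]

Final merged array: [3, 7, 9, 17, 22, 24, 24, 28, 29, 32, 34]
Total comparisons: 9

The merged array is [3, 7, 9, 17, 22, 24, 24, 28, 29, 32, 34], requiring 9 comparisons. The merge step runs in O(n) time where n is the total number of elements.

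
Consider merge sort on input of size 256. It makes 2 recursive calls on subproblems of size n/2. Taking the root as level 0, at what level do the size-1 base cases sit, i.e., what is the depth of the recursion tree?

For divide and conquer with division factor 2:

Problem sizes at each level:
Level 0: 256
Level 1: 128
Level 2: 64
Level 3: 32
Level 4: 16
Level 5: 8
Level 6: 4
Level 7: 2
Level 8: 1

The root is level 0 and the size-1 base case is level 8 (the tree spans levels 0 through 8, i.e. 9 levels counting the root), so the depth is the number of divisions: log_2(256) = 8

The recursion tree depth is log_2(256) = 8. At each level, the problem size is divided by 2, so it takes 8 divisions to reduce to a base case of size 1. The algorithm makes 2 recursive calls at each level.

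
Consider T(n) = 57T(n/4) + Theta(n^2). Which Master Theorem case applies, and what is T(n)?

Master Theorem for T(n) = 57T(n/4) + O(n^2):

a = 57, b = 4, c = 2
log_b(a) = log_4(57) = 2.9164

Case 1: c = 2 < log_4(57) = 2.9164
T(n) = O(n^(log_4 57))

For T(n) = 57T(n/4) + O(n^2): log_4(57) = 2.9164. This is Case 1 of the Master Theorem (c < log_b(a), work dominated by leaves), giving O(n^(log_4 57)).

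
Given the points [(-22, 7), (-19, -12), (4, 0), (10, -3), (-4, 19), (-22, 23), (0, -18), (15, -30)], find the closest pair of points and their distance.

Computing all pairwise distances among 8 points:

d((-22, 7), (-19, -12)) = 19.2354
d((-22, 7), (4, 0)) = 26.9258
d((-22, 7), (10, -3)) = 33.5261
d((-22, 7), (-4, 19)) = 21.6333
d((-22, 7), (-22, 23)) = 16.0
d((-22, 7), (0, -18)) = 33.3017
d((-22, 7), (15, -30)) = 52.3259
d((-19, -12), (4, 0)) = 25.9422
d((-19, -12), (10, -3)) = 30.3645
d((-19, -12), (-4, 19)) = 34.4384
d((-19, -12), (-22, 23)) = 35.1283
d((-19, -12), (0, -18)) = 19.9249
d((-19, -12), (15, -30)) = 38.4708
d((4, 0), (10, -3)) = 6.7082 <-- minimum
d((4, 0), (-4, 19)) = 20.6155
d((4, 0), (-22, 23)) = 34.7131
d((4, 0), (0, -18)) = 18.4391
d((4, 0), (15, -30)) = 31.9531
d((10, -3), (-4, 19)) = 26.0768
d((10, -3), (-22, 23)) = 41.2311
d((10, -3), (0, -18)) = 18.0278
d((10, -3), (15, -30)) = 27.4591
d((-4, 19), (-22, 23)) = 18.4391
d((-4, 19), (0, -18)) = 37.2156
d((-4, 19), (15, -30)) = 52.5547
d((-22, 23), (0, -18)) = 46.5296
d((-22, 23), (15, -30)) = 64.6375
d((0, -18), (15, -30)) = 19.2094

Closest pair: (4, 0) and (10, -3) with distance 6.7082

The closest pair is (4, 0) and (10, -3) with Euclidean distance 6.7082. For 8 points, brute-force pairwise comparison is shown above. For large n, the divide-and-conquer algorithm (sort by x, recurse on halves, check the dividing strip) achieves O(n log n).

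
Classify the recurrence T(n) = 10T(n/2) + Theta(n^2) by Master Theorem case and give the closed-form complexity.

Master Theorem for T(n) = 10T(n/2) + O(n^2):

a = 10, b = 2, c = 2
log_b(a) = log_2(10) = 3.3219

Case 1: c = 2 < log_2(10) = 3.3219
T(n) = O(n^(log_2 10))

For T(n) = 10T(n/2) + O(n^2): log_2(10) = 3.3219. This is Case 1 of the Master Theorem (c < log_b(a), work dominated by leaves), giving O(n^(log_2 10)).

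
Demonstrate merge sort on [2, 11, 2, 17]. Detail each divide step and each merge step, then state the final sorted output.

Merge sort trace:

Split: [2, 11, 2, 17] -> [2, 11] and [2, 17]
  Split: [2, 11] -> [2] and [11]
  Merge: [2] + [11] -> [2, 11]
  Split: [2, 17] -> [2] and [17]
  Merge: [2] + [17] -> [2, 17]
Merge: [2, 11] + [2, 17] -> [2, 2, 11, 17]

Final sorted array: [2, 2, 11, 17]

The merge sort proceeds by recursively splitting the array and merging sorted halves.
After all merges, the sorted array is [2, 2, 11, 17].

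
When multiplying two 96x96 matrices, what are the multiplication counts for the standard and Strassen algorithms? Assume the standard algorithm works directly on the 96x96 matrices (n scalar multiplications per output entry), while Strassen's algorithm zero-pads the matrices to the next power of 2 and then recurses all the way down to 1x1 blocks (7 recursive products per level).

Matrix multiplication for 96x96 matrices:

Strassen's algorithm requires power-of-2 dimensions. Pad 96x96 to 128x128 (next power of 2).

Standard algorithm: 96^3 = 884736 multiplications
Strassen's algorithm: 7^(log2(128)) = 7^7 = 823543 multiplications
Savings: 884736 - 823543 = 61193 multiplications

Standard: 884736 multiplications (96^3). Strassen: 823543 multiplications (7^7, after padding to 128x128). Strassen reduces 8 recursive multiplications to 7 at each level.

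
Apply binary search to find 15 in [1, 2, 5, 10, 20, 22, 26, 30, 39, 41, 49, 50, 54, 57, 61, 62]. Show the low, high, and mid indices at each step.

Binary search for 15 in [1, 2, 5, 10, 20, 22, 26, 30, 39, 41, 49, 50, 54, 57, 61, 62]:

lo=0, hi=15, mid=7, arr[mid]=30 -> 30 > 15, search left half
lo=0, hi=6, mid=3, arr[mid]=10 -> 10 < 15, search right half
lo=4, hi=6, mid=5, arr[mid]=22 -> 22 > 15, search left half
lo=4, hi=4, mid=4, arr[mid]=20 -> 20 > 15, search left half
lo=4 > hi=3, target 15 not found

Binary search determines that 15 is not in the array after 4 comparisons. The search space was exhausted without finding the target.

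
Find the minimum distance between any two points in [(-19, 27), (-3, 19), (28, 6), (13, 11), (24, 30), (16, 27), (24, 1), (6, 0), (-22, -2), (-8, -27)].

Computing all pairwise distances among 10 points:

d((-19, 27), (-3, 19)) = 17.8885
d((-19, 27), (28, 6)) = 51.4782
d((-19, 27), (13, 11)) = 35.7771
d((-19, 27), (24, 30)) = 43.1045
d((-19, 27), (16, 27)) = 35.0
d((-19, 27), (24, 1)) = 50.2494
d((-19, 27), (6, 0)) = 36.7967
d((-19, 27), (-22, -2)) = 29.1548
d((-19, 27), (-8, -27)) = 55.109
d((-3, 19), (28, 6)) = 33.6155
d((-3, 19), (13, 11)) = 17.8885
d((-3, 19), (24, 30)) = 29.1548
d((-3, 19), (16, 27)) = 20.6155
d((-3, 19), (24, 1)) = 32.45
d((-3, 19), (6, 0)) = 21.0238
d((-3, 19), (-22, -2)) = 28.3196
d((-3, 19), (-8, -27)) = 46.2709
d((28, 6), (13, 11)) = 15.8114
d((28, 6), (24, 30)) = 24.3311
d((28, 6), (16, 27)) = 24.1868
d((28, 6), (24, 1)) = 6.4031 <-- minimum
d((28, 6), (6, 0)) = 22.8035
d((28, 6), (-22, -2)) = 50.636
d((28, 6), (-8, -27)) = 48.8365
d((13, 11), (24, 30)) = 21.9545
d((13, 11), (16, 27)) = 16.2788
d((13, 11), (24, 1)) = 14.8661
d((13, 11), (6, 0)) = 13.0384
d((13, 11), (-22, -2)) = 37.3363
d((13, 11), (-8, -27)) = 43.4166
d((24, 30), (16, 27)) = 8.544
d((24, 30), (24, 1)) = 29.0
d((24, 30), (6, 0)) = 34.9857
d((24, 30), (-22, -2)) = 56.0357
d((24, 30), (-8, -27)) = 65.3682
d((16, 27), (24, 1)) = 27.2029
d((16, 27), (6, 0)) = 28.7924
d((16, 27), (-22, -2)) = 47.8017
d((16, 27), (-8, -27)) = 59.0931
d((24, 1), (6, 0)) = 18.0278
d((24, 1), (-22, -2)) = 46.0977
d((24, 1), (-8, -27)) = 42.5206
d((6, 0), (-22, -2)) = 28.0713
d((6, 0), (-8, -27)) = 30.4138
d((-22, -2), (-8, -27)) = 28.6531

Closest pair: (28, 6) and (24, 1) with distance 6.4031

The closest pair is (28, 6) and (24, 1) with Euclidean distance 6.4031. For 10 points, brute-force pairwise comparison is shown above. For large n, the divide-and-conquer algorithm (sort by x, recurse on halves, check the dividing strip) achieves O(n log n).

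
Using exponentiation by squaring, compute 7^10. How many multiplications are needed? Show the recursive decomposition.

Computing 7^10 by squaring (build up from 7^1; each line after the first costs one multiplication):

7^1 = 7
7^2 = (7^1)^2 = 7^2 = 49
7^4 = (7^2)^2 = 49^2 = 2401
7^5 = 7 * 7^4 = 7 * 2401 = 16807
7^10 = (7^5)^2 = 16807^2 = 282475249

Result: 282475249
Multiplications needed: 4 (4 lines after 7^1)

7^10 = 282475249. Using exponentiation by squaring, this requires 4 multiplications. The key idea: if the exponent is even, square the half-power; if odd, multiply by the base once.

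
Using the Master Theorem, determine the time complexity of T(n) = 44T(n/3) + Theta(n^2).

Master Theorem for T(n) = 44T(n/3) + O(n^2):

a = 44, b = 3, c = 2
log_b(a) = log_3(44) = 3.4445

Case 1: c = 2 < log_3(44) = 3.4445
T(n) = O(n^(log_3 44))

For T(n) = 44T(n/3) + O(n^2): log_3(44) = 3.4445. This is Case 1 of the Master Theorem (c < log_b(a), work dominated by leaves), giving O(n^(log_3 44)).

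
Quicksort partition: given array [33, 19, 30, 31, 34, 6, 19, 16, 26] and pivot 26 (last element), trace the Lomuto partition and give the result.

Lomuto partition with pivot = 26:

Initial array: [33, 19, 30, 31, 34, 6, 19, 16, 26]

arr[0]=33 > 26: no swap
arr[1]=19 <= 26: swap with position 0, array becomes [19, 33, 30, 31, 34, 6, 19, 16, 26]
arr[2]=30 > 26: no swap
arr[3]=31 > 26: no swap
arr[4]=34 > 26: no swap
arr[5]=6 <= 26: swap with position 1, array becomes [19, 6, 30, 31, 34, 33, 19, 16, 26]
arr[6]=19 <= 26: swap with position 2, array becomes [19, 6, 19, 31, 34, 33, 30, 16, 26]
arr[7]=16 <= 26: swap with position 3, array becomes [19, 6, 19, 16, 34, 33, 30, 31, 26]

Place pivot at position 4: [19, 6, 19, 16, 26, 33, 30, 31, 34]
Pivot position: 4

After partitioning with pivot 26, the array becomes [19, 6, 19, 16, 26, 33, 30, 31, 34]. The pivot is placed at index 4. All elements to the left of the pivot are <= 26, and all elements to the right are > 26.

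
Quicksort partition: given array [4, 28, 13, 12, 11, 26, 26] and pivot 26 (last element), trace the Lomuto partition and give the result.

Lomuto partition with pivot = 26:

Initial array: [4, 28, 13, 12, 11, 26, 26]

arr[0]=4 <= 26: swap with position 0, array becomes [4, 28, 13, 12, 11, 26, 26]
arr[1]=28 > 26: no swap
arr[2]=13 <= 26: swap with position 1, array becomes [4, 13, 28, 12, 11, 26, 26]
arr[3]=12 <= 26: swap with position 2, array becomes [4, 13, 12, 28, 11, 26, 26]
arr[4]=11 <= 26: swap with position 3, array becomes [4, 13, 12, 11, 28, 26, 26]
arr[5]=26 <= 26: swap with position 4, array becomes [4, 13, 12, 11, 26, 28, 26]

Place pivot at position 5: [4, 13, 12, 11, 26, 26, 28]
Pivot position: 5

After partitioning with pivot 26, the array becomes [4, 13, 12, 11, 26, 26, 28]. The pivot is placed at index 5. All elements to the left of the pivot are <= 26, and all elements to the right are > 26.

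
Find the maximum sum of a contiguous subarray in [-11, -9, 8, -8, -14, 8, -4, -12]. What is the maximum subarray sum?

Using Kadane's algorithm on [-11, -9, 8, -8, -14, 8, -4, -12]:

Scanning through the array:
Position 1 (value -9): max_ending_here = -9, max_so_far = -9
Position 2 (value 8): max_ending_here = 8, max_so_far = 8
Position 3 (value -8): max_ending_here = 0, max_so_far = 8
Position 4 (value -14): max_ending_here = -14, max_so_far = 8
Position 5 (value 8): max_ending_here = 8, max_so_far = 8
Position 6 (value -4): max_ending_here = 4, max_so_far = 8
Position 7 (value -12): max_ending_here = -8, max_so_far = 8

Maximum subarray: [8]
Maximum sum: 8

The maximum subarray is [8] with sum 8. This subarray runs from index 2 to index 2.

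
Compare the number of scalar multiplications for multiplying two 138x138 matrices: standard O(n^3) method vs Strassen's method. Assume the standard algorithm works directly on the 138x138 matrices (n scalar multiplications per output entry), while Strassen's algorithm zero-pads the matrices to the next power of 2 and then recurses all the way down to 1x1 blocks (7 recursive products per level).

Matrix multiplication for 138x138 matrices:

Strassen's algorithm requires power-of-2 dimensions. Pad 138x138 to 256x256 (next power of 2).

Standard algorithm: 138^3 = 2628072 multiplications
Strassen's algorithm: 7^(log2(256)) = 7^8 = 5764801 multiplications
Difference: 2628072 - 5764801 = -3136729 (Strassen uses MORE here due to padding overhead — for small or just-over-power-of-2 n, padding can outweigh the per-level savings)

Standard: 2628072 multiplications (138^3). Strassen: 5764801 multiplications (7^8, after padding to 256x256). Strassen reduces 8 recursive multiplications to 7 at each level.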